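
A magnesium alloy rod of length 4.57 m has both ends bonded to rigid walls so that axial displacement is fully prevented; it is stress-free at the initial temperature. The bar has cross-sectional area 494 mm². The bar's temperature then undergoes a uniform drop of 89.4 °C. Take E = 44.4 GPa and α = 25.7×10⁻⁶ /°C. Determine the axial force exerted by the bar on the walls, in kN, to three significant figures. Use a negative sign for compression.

50.4 kN

Free thermal expansion αLΔT = 25.7e-6 · 4570 · -89.4 = -10.5 mm.
The walls impose strain ε = −(-10.5)/4570 = 2.2976e-03; σ = Eε = 44400 · 2.2976e-03 = 102 MPa.
Wall reaction R = σ·A = 102·494 = 50390 N = 50.39 kN.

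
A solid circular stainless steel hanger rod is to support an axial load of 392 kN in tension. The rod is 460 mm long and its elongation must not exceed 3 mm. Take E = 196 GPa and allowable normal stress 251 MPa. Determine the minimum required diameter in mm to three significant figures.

44.6 mm

Required area A ≥ P/σ_allow = 392000/251 = 1562 mm².
For a solid circular section, d ≥ √(4A/π) = 44.59 mm.
Elongation limit: A ≥ PL/(Eδ_allow) = 392000·460/(196000·3) = 306.7 mm² ⇒ d ≥ 19.76 mm.
The stress limit governs.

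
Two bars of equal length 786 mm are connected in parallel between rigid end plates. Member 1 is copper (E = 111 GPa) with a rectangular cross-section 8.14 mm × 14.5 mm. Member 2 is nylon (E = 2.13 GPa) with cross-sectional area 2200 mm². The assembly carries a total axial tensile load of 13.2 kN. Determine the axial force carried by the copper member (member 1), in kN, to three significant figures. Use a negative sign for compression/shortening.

9.72 kN

A_1 = 118 mm².
Equal strain + equilibrium ⇒ each member carries load in proportion to AE: A₁E₁ = 13100000 N, A₂E₂ = 4686000 N, ΣAE = 17790000 N.
F₁ = P·A₁E₁/ΣAE = 13200·13100000/17790000 = 9723 N.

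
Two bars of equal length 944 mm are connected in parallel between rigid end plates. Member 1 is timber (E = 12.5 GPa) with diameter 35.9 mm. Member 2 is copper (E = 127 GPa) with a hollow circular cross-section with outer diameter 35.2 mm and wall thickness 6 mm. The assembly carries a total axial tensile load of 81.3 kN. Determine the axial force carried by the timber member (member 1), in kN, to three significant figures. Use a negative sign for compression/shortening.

12.5 kN

A_1 = 1012 mm².
A_2 = 550.4 mm².
Equal strain + equilibrium ⇒ each member carries load in proportion to AE: A₁E₁ = 12650000 N, A₂E₂ = 69900000 N, ΣAE = 82550000 N.
F₁ = P·A₁E₁/ΣAE = 81300·12650000/82550000 = 12460 N.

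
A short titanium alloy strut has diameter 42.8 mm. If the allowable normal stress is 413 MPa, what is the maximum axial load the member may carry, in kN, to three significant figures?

594 kN

A = 1439 mm².
P_max = σ_allow · A = 413 · 1439 = 594200 N = 594.2 kN.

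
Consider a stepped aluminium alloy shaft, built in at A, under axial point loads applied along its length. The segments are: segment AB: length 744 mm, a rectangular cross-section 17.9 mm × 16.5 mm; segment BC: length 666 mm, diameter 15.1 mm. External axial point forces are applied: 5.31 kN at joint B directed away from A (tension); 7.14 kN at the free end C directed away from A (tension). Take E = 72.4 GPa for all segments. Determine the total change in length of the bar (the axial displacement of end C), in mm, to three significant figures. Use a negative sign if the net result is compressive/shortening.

0.800 mm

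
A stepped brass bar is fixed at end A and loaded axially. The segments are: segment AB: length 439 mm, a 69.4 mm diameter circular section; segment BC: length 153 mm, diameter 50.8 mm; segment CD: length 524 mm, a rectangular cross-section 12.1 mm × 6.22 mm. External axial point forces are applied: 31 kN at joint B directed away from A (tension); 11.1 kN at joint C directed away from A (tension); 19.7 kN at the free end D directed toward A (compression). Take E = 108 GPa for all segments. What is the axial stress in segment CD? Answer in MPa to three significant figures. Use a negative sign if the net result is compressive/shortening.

Internal axial forces (sectioning from the free end, tension +): N_CD = -19.7 kN, N_BC = -8.6 kN, N_AB = 22.4 kN.
A_CD = 75.26 mm².
σ_CD = N_CD/A_CD = -19700/75.26 = -261.8 MPa.

-262 MPa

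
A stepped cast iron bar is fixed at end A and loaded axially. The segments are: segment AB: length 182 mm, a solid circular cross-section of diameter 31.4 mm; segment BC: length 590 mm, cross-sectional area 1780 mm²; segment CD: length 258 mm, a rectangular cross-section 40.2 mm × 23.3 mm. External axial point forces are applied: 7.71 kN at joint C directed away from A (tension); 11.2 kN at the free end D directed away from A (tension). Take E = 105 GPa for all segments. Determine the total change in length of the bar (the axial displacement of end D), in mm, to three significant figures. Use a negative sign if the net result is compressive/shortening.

Internal axial forces (sectioning from the free end, tension +): N_CD = 11.2 kN, N_BC = 18.91 kN, N_AB = 18.91 kN.
A_AB = 774.4 mm².
A_CD = 936.7 mm².
δ_AB = 18910·182/(774.4·105000) = 0.04233 mm
δ_BC = 18910·590/(1780·105000) = 0.05969 mm
δ_CD = 11200·258/(936.7·105000) = 0.02938 mm
δ = Σδ_i = 0.1314 mm.

0.131 mm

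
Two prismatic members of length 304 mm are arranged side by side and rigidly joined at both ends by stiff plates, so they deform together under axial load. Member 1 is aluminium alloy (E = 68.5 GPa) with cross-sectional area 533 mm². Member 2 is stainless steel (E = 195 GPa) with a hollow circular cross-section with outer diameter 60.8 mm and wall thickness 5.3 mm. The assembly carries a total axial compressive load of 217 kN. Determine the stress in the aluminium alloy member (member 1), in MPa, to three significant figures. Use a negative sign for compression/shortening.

A_2 = 924.1 mm².
Equal strain + equilibrium ⇒ each member carries load in proportion to AE: A₁E₁ = 36510000 N, A₂E₂ = 180200000 N, ΣAE = 216700000 N.
σ₁ = P·E₁/ΣAE = -217000·68500/216700000 = -68.59 MPa.

-68.6 MPa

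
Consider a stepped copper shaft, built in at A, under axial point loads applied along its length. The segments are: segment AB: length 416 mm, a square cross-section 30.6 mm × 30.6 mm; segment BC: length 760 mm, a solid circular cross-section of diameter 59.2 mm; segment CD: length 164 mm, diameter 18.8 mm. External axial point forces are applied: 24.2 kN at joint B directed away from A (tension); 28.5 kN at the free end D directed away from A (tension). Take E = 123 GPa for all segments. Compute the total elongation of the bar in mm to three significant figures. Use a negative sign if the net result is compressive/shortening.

0.391 mm

Internal axial forces (sectioning from the free end, tension +): N_CD = 28.5 kN, N_BC = 28.5 kN, N_AB = 52.7 kN.
A_AB = 936.4 mm².
A_BC = 2753 mm².
A_CD = 277.6 mm².
δ_AB = 52700·416/(936.4·123000) = 0.1904 mm
δ_BC = 28500·760/(2753·123000) = 0.06398 mm
δ_CD = 28500·164/(277.6·123000) = 0.1369 mm
δ = Σδ_i = 0.3912 mm.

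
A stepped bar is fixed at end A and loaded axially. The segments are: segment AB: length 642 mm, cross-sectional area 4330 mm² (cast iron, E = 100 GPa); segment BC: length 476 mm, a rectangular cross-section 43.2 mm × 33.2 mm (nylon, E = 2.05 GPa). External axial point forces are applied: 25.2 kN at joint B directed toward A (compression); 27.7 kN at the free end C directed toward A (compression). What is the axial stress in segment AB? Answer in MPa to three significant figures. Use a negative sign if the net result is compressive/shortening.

-12.2 MPa

Internal axial forces (sectioning from the free end, tension +): N_BC = -27.7 kN, N_AB = -52.9 kN.
σ_AB = N_AB/A_AB = -52900/4330 = -12.22 MPa.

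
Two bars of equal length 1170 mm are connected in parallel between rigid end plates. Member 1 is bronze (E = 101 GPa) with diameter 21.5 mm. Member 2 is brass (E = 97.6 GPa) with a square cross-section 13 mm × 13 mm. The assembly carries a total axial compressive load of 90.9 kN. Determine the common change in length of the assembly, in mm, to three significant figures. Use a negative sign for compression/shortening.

A_1 = 363.1 mm².
A_2 = 169 mm².
Equal strain + equilibrium ⇒ each member carries load in proportion to AE: A₁E₁ = 36670000 N, A₂E₂ = 16490000 N, ΣAE = 53160000 N.
δ = PL/ΣAE = -90900·1170/53160000 = -2.001 mm.

-2.00 mm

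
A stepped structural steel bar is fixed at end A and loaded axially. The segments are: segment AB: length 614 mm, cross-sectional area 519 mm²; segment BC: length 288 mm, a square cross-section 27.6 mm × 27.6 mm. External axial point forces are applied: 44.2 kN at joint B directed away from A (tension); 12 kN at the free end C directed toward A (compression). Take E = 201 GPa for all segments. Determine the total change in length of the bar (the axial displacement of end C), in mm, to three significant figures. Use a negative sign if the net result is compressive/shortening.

0.167 mm

Internal axial forces (sectioning from the free end, tension +): N_BC = -12 kN, N_AB = 32.2 kN.
A_BC = 761.8 mm².
δ_AB = 32200·614/(519·201000) = 0.1895 mm
δ_BC = -12000·288/(761.8·201000) = -0.02257 mm
δ = Σδ_i = 0.167 mm.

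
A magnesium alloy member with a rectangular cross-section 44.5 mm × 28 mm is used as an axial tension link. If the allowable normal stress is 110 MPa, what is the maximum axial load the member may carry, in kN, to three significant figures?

A = 1246 mm².
P_max = σ_allow · A = 110 · 1246 = 137100 N = 137.1 kN.

137 kN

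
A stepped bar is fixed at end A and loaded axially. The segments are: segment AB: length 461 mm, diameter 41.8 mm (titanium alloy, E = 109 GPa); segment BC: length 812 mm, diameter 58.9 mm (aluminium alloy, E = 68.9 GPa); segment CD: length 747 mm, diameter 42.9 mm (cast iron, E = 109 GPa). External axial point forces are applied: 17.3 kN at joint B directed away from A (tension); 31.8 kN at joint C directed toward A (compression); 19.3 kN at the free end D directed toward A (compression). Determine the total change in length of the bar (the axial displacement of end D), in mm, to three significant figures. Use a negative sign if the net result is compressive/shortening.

-0.417 mm

Internal axial forces (sectioning from the free end, tension +): N_CD = -19.3 kN, N_BC = -51.1 kN, N_AB = -33.8 kN.
A_AB = 1372 mm².
A_BC = 2725 mm².
A_CD = 1445 mm².
δ_AB = -33800·461/(1372·109000) = -0.1042 mm
δ_BC = -51100·812/(2725·68900) = -0.221 mm
δ_CD = -19300·747/(1445·109000) = -0.09151 mm
δ = Σδ_i = -0.4167 mm.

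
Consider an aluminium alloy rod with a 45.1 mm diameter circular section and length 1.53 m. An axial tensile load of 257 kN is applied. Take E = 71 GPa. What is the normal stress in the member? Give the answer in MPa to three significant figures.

A = 1598 mm².
σ = N/A = 257000/1598 = 160.9 MPa.

161 MPa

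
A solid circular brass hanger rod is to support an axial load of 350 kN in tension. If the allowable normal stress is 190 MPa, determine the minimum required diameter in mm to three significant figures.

48.4 mm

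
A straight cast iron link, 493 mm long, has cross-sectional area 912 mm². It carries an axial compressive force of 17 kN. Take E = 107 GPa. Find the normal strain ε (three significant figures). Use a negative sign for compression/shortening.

-1.74e-04

σ = N/A = -18.64 MPa; ε = σ/E = -18.64/107000 = -1.742e-04.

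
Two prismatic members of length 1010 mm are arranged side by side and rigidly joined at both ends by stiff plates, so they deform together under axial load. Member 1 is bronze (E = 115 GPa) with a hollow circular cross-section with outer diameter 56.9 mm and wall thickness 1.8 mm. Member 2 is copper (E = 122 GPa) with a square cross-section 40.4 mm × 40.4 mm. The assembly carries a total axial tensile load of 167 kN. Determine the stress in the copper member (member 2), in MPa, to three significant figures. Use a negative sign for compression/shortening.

A_1 = 311.6 mm².
A_2 = 1632 mm².
Equal strain + equilibrium ⇒ each member carries load in proportion to AE: A₁E₁ = 35830000 N, A₂E₂ = 199100000 N, ΣAE = 235000000 N.
σ₂ = P·E₂/ΣAE = 167000·122000/235000000 = 86.71 MPa.

86.7 MPa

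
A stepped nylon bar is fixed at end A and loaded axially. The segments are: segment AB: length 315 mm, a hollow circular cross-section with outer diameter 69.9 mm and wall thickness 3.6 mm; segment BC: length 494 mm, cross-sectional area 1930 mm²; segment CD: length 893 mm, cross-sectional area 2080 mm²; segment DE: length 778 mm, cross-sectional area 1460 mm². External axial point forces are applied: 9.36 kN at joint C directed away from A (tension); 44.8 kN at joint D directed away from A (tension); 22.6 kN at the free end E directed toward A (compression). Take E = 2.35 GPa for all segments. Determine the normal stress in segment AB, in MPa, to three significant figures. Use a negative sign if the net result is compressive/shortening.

Internal axial forces (sectioning from the free end, tension +): N_DE = -22.6 kN, N_CD = 22.2 kN, N_BC = 31.56 kN, N_AB = 31.56 kN.
A_AB = 749.8 mm².
σ_AB = N_AB/A_AB = 31560/749.8 = 42.09 MPa.

42.1 MPa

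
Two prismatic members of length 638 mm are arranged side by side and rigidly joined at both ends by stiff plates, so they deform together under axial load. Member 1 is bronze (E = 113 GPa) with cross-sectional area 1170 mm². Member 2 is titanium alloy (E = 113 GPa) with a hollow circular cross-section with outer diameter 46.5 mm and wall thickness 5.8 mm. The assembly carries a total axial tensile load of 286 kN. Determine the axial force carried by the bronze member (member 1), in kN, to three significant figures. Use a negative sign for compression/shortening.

175 kN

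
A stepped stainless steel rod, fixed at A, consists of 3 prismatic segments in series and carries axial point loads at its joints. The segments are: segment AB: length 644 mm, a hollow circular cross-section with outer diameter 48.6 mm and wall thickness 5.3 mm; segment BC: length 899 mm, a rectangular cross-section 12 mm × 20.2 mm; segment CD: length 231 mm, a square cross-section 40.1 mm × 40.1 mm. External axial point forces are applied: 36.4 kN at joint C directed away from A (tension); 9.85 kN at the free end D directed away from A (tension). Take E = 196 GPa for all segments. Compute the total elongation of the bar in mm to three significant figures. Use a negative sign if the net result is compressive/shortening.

Internal axial forces (sectioning from the free end, tension +): N_CD = 9.85 kN, N_BC = 46.25 kN, N_AB = 46.25 kN.
A_AB = 721 mm².
A_BC = 242.4 mm².
A_CD = 1608 mm².
δ_AB = 46250·644/(721·196000) = 0.2108 mm
δ_BC = 46250·899/(242.4·196000) = 0.8752 mm
δ_CD = 9850·231/(1608·196000) = 0.007219 mm
δ = Σδ_i = 1.093 mm.

1.09 mm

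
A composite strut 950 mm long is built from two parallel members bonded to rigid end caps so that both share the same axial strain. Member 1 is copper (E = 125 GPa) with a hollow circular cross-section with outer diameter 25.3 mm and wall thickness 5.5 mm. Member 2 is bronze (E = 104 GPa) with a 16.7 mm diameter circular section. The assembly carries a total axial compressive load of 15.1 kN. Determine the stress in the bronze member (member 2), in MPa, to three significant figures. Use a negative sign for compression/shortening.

-24.0 MPa

A_1 = 342.1 mm².
A_2 = 219 mm².
Equal strain + equilibrium ⇒ each member carries load in proportion to AE: A₁E₁ = 42760000 N, A₂E₂ = 22780000 N, ΣAE = 65550000 N.
σ₂ = P·E₂/ΣAE = -15100·104000/65550000 = -23.96 MPa.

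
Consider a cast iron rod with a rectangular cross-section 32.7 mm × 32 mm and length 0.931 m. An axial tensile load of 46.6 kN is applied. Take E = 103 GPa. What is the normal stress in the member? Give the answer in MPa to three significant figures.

44.5 MPa

A = 1046 mm².
σ = N/A = 46600/1046 = 44.53 MPa.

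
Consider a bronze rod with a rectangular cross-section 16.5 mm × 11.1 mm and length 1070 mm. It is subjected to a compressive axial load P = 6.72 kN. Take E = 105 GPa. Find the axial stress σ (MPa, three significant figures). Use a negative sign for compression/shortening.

-36.7 MPa

A = 183.2 mm².
σ = N/A = -6720/183.2 = -36.69 MPa.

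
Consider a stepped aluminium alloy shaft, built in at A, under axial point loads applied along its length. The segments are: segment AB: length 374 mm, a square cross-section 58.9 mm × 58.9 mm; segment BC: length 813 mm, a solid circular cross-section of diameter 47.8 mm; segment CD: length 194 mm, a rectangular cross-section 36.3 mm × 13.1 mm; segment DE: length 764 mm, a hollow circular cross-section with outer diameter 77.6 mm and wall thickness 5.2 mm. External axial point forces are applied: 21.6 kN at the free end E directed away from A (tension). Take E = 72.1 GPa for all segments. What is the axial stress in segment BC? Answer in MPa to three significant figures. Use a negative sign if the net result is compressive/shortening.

12.0 MPa

Internal axial forces (sectioning from the free end, tension +): N_DE = 21.6 kN, N_CD = 21.6 kN, N_BC = 21.6 kN, N_AB = 21.6 kN.
A_BC = 1795 mm².
σ_BC = N_BC/A_BC = 21600/1795 = 12.04 MPa.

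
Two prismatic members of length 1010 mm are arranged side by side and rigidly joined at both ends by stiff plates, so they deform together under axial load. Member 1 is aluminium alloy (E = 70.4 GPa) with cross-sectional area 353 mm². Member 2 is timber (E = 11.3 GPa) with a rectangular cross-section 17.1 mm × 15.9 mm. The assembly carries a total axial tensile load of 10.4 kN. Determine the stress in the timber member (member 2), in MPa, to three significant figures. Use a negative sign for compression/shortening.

4.21 MPa

A_2 = 271.9 mm².
Equal strain + equilibrium ⇒ each member carries load in proportion to AE: A₁E₁ = 24850000 N, A₂E₂ = 3072000 N, ΣAE = 27920000 N.
σ₂ = P·E₂/ΣAE = 10400·11300/27920000 = 4.209 MPa.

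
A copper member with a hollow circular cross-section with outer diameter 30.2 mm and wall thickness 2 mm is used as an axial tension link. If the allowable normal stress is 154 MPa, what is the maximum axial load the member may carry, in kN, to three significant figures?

27.3 kN

A = 177.2 mm².
P_max = σ_allow · A = 154 · 177.2 = 27290 N = 27.29 kN.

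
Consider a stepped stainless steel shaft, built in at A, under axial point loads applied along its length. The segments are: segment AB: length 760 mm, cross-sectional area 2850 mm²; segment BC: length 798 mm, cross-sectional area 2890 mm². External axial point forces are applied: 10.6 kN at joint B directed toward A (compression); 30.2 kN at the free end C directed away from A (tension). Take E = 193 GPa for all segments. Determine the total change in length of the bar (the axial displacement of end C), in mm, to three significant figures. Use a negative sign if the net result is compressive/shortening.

0.0703 mm

Internal axial forces (sectioning from the free end, tension +): N_BC = 30.2 kN, N_AB = 19.6 kN.
δ_AB = 19600·760/(2850·193000) = 0.02708 mm
δ_BC = 30200·798/(2890·193000) = 0.04321 mm
δ = Σδ_i = 0.07029 mm.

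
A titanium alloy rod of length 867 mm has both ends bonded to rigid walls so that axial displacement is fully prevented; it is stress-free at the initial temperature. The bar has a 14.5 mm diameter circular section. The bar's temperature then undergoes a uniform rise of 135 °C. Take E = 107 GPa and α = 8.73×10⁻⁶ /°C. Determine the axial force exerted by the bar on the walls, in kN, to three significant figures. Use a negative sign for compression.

Free thermal expansion αLΔT = 8.73e-6 · 867 · 135 = 1.022 mm.
The walls impose strain ε = −(1.022)/867 = -1.1785e-03; σ = Eε = 107000 · -1.1785e-03 = -126.1 MPa.
Wall reaction R = σ·A = -126.1·165.1 = -20820 N = -20.82 kN.

-20.8 kN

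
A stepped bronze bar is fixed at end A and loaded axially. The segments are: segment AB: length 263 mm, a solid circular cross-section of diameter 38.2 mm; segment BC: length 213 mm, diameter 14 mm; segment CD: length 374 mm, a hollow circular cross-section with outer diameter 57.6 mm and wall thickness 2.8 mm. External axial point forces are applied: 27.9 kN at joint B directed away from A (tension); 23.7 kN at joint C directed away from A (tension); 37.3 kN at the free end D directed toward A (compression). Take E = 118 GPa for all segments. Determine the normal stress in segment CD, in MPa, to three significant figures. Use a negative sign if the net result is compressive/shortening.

-77.4 MPa

Internal axial forces (sectioning from the free end, tension +): N_CD = -37.3 kN, N_BC = -13.6 kN, N_AB = 14.3 kN.
A_CD = 482 mm².
σ_CD = N_CD/A_CD = -37300/482 = -77.38 MPa.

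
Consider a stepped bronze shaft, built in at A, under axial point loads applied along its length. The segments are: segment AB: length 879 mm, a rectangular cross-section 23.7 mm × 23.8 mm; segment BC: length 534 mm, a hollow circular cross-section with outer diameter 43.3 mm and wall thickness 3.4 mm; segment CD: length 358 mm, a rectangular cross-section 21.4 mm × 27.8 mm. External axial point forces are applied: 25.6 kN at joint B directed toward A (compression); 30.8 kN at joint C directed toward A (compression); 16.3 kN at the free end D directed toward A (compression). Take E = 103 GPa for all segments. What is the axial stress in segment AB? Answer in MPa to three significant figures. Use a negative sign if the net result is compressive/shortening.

Internal axial forces (sectioning from the free end, tension +): N_CD = -16.3 kN, N_BC = -47.1 kN, N_AB = -72.7 kN.
A_AB = 564.1 mm².
σ_AB = N_AB/A_AB = -72700/564.1 = -128.9 MPa.

-129 MPa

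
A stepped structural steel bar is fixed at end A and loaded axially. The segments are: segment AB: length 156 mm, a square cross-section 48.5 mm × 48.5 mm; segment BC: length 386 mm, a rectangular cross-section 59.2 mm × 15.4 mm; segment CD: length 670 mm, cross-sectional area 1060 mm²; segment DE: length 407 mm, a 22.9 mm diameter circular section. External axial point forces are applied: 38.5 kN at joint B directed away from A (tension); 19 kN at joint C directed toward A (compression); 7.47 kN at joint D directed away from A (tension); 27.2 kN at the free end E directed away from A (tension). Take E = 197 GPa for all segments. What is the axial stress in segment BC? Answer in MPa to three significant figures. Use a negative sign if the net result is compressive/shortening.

17.2 MPa

Internal axial forces (sectioning from the free end, tension +): N_DE = 27.2 kN, N_CD = 34.67 kN, N_BC = 15.67 kN, N_AB = 54.17 kN.
A_BC = 911.7 mm².
σ_BC = N_BC/A_BC = 15670/911.7 = 17.19 MPa.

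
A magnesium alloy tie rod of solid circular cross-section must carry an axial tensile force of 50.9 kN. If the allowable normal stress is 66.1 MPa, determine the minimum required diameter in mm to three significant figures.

31.3 mm

Required area A ≥ P/σ_allow = 50900/66.1 = 770 mm².
For a solid circular section, d ≥ √(4A/π) = 31.31 mm.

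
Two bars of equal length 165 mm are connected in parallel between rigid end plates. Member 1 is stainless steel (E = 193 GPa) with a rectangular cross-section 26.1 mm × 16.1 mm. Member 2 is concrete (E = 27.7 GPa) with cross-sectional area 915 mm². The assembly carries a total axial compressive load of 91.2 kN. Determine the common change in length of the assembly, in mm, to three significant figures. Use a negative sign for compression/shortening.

-0.141 mm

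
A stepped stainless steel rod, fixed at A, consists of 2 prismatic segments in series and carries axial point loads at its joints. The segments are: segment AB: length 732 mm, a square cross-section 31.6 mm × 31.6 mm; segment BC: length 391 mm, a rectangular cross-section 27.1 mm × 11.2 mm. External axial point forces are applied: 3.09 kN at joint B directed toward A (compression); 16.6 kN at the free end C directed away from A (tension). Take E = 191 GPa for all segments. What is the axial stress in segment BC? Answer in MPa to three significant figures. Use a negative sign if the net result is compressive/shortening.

Internal axial forces (sectioning from the free end, tension +): N_BC = 16.6 kN, N_AB = 13.51 kN.
A_BC = 303.5 mm².
σ_BC = N_BC/A_BC = 16600/303.5 = 54.69 MPa.

54.7 MPa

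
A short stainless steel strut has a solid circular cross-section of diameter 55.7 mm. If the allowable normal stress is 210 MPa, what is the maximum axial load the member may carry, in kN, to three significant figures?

A = 2437 mm².
P_max = σ_allow · A = 210 · 2437 = 511700 N = 511.7 kN.

512 kN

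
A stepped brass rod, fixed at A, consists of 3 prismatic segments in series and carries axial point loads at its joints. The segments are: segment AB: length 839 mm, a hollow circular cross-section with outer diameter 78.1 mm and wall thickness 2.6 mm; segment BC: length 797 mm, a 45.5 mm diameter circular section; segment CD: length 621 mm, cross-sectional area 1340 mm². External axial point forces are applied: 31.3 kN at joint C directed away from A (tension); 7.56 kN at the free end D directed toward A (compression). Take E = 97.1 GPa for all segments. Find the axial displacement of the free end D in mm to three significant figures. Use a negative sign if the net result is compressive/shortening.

Internal axial forces (sectioning from the free end, tension +): N_CD = -7.56 kN, N_BC = 23.74 kN, N_AB = 23.74 kN.
A_AB = 616.7 mm².
A_BC = 1626 mm².
δ_AB = 23740·839/(616.7·97100) = 0.3326 mm
δ_BC = 23740·797/(1626·97100) = 0.1198 mm
δ_CD = -7560·621/(1340·97100) = -0.03608 mm
δ = Σδ_i = 0.4164 mm.

0.416 mm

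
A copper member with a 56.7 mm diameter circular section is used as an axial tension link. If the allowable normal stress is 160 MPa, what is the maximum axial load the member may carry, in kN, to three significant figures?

A = 2525 mm².
P_max = σ_allow · A = 160 · 2525 = 404000 N = 404 kN.

404 kN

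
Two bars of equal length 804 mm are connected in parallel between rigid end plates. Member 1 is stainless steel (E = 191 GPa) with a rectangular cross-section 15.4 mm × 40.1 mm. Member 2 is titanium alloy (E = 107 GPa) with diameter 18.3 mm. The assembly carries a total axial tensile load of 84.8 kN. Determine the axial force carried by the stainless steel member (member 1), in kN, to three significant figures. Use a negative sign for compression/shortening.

A_1 = 617.5 mm².
A_2 = 263 mm².
Equal strain + equilibrium ⇒ each member carries load in proportion to AE: A₁E₁ = 118000000 N, A₂E₂ = 28140000 N, ΣAE = 146100000 N.
F₁ = P·A₁E₁/ΣAE = 84800·118000000/146100000 = 68460 N.

68.5 kN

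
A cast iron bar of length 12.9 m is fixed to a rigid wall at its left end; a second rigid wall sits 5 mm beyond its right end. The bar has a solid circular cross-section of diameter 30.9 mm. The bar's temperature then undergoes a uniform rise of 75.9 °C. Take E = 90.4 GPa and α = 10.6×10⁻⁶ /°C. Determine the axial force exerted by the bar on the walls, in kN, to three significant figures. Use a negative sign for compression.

Free thermal expansion αLΔT = 10.6e-6 · 12900 · 75.9 = 10.38 mm.
The walls engage after the gap closes; constrained expansion = 10.38 − 5 = 5.379 mm.
The walls impose strain ε = −(5.379)/12900 = -4.1694e-04; σ = Eε = 90400 · -4.1694e-04 = -37.69 MPa.
Wall reaction R = σ·A = -37.69·749.9 = -28270 N = -28.27 kN.

-28.3 kN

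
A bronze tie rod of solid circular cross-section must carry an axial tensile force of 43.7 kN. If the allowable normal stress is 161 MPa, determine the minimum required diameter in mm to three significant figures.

18.6 mm

Required area A ≥ P/σ_allow = 43700/161 = 271.4 mm².
For a solid circular section, d ≥ √(4A/π) = 18.59 mm.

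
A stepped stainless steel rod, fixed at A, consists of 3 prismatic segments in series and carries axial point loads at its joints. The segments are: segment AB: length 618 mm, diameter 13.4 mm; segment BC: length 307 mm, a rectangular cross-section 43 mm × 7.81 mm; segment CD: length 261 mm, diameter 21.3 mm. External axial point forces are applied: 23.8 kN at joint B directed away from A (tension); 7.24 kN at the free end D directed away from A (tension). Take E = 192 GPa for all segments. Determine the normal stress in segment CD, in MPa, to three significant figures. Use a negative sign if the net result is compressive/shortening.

Internal axial forces (sectioning from the free end, tension +): N_CD = 7.24 kN, N_BC = 7.24 kN, N_AB = 31.04 kN.
A_CD = 356.3 mm².
σ_CD = N_CD/A_CD = 7240/356.3 = 20.32 MPa.

20.3 MPa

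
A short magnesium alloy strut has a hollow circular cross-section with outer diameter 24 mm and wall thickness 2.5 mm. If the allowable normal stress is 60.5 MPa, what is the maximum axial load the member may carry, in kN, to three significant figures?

10.2 kN

A = 168.9 mm².
P_max = σ_allow · A = 60.5 · 168.9 = 10220 N = 10.22 kN.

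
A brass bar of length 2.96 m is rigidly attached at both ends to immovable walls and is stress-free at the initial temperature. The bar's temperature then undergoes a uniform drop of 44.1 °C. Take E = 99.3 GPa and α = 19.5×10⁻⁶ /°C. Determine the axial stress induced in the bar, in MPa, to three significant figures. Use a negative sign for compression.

Free thermal expansion αLΔT = 19.5e-6 · 2960 · -44.1 = -2.545 mm.
The walls impose strain ε = −(-2.545)/2960 = 8.5995e-04; σ = Eε = 99300 · 8.5995e-04 = 85.39 MPa.

85.4 MPa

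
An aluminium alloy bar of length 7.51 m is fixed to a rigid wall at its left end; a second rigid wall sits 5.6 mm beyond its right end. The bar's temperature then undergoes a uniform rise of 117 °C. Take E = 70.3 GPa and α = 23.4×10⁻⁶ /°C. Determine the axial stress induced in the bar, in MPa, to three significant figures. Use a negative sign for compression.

Free thermal expansion αLΔT = 23.4e-6 · 7510 · 117 = 20.56 mm.
The walls engage after the gap closes; constrained expansion = 20.56 − 5.6 = 14.96 mm.
The walls impose strain ε = −(14.96)/7510 = -1.9921e-03; σ = Eε = 70300 · -1.9921e-03 = -140 MPa.

-140 MPa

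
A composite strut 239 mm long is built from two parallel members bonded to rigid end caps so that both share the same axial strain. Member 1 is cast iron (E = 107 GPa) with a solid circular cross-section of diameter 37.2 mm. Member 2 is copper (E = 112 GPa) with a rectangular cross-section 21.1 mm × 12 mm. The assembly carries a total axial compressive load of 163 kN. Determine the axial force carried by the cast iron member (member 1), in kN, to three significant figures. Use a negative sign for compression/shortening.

-131 kN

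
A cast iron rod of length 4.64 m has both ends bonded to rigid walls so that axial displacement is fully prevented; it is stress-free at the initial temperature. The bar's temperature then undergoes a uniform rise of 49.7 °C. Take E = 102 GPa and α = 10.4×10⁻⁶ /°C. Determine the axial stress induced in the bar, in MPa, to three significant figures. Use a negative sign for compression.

-52.7 MPa

Free thermal expansion αLΔT = 10.4e-6 · 4640 · 49.7 = 2.398 mm.
The walls impose strain ε = −(2.398)/4640 = -5.1688e-04; σ = Eε = 102000 · -5.1688e-04 = -52.72 MPa.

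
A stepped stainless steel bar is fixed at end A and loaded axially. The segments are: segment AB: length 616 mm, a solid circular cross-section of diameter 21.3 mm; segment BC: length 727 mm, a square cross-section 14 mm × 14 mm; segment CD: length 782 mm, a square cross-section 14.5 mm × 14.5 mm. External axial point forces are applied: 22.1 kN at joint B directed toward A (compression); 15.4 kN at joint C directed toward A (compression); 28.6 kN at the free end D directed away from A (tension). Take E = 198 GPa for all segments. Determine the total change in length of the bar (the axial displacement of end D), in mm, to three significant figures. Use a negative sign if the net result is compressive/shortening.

0.707 mm

Internal axial forces (sectioning from the free end, tension +): N_CD = 28.6 kN, N_BC = 13.2 kN, N_AB = -8.9 kN.
A_AB = 356.3 mm².
A_BC = 196 mm².
A_CD = 210.2 mm².
δ_AB = -8900·616/(356.3·198000) = -0.07771 mm
δ_BC = 13200·727/(196·198000) = 0.2473 mm
δ_CD = 28600·782/(210.2·198000) = 0.5372 mm
δ = Σδ_i = 0.7068 mm.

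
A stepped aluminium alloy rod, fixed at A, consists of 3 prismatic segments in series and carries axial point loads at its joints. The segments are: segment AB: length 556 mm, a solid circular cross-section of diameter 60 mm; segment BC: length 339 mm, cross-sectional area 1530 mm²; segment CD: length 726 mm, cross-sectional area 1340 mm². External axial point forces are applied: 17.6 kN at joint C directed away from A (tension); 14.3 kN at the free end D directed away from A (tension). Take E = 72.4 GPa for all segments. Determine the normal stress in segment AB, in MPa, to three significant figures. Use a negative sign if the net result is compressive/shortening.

11.3 MPa

Internal axial forces (sectioning from the free end, tension +): N_CD = 14.3 kN, N_BC = 31.9 kN, N_AB = 31.9 kN.
A_AB = 2827 mm².
σ_AB = N_AB/A_AB = 31900/2827 = 11.28 MPa.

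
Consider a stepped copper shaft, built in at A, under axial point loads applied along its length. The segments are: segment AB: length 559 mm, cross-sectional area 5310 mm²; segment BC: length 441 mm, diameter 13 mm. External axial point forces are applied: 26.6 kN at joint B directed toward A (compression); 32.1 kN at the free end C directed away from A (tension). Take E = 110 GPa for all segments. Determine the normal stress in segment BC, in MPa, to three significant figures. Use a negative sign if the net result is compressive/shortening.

242 MPa

Internal axial forces (sectioning from the free end, tension +): N_BC = 32.1 kN, N_AB = 5.5 kN.
A_BC = 132.7 mm².
σ_BC = N_BC/A_BC = 32100/132.7 = 241.8 MPa.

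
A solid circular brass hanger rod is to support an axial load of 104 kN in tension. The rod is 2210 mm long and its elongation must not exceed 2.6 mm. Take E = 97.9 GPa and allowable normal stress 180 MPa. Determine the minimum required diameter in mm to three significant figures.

33.9 mm

Required area A ≥ P/σ_allow = 104000/180 = 577.8 mm².
For a solid circular section, d ≥ √(4A/π) = 27.12 mm.
Elongation limit: A ≥ PL/(Eδ_allow) = 104000·2210/(97900·2.6) = 903 mm² ⇒ d ≥ 33.91 mm.
The elongation limit governs.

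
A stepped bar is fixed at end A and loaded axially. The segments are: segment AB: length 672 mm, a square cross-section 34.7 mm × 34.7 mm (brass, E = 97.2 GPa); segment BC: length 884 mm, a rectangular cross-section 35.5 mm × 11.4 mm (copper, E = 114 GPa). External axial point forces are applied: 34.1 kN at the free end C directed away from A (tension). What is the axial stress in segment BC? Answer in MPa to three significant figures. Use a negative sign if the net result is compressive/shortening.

84.3 MPa

Internal axial forces (sectioning from the free end, tension +): N_BC = 34.1 kN, N_AB = 34.1 kN.
A_BC = 404.7 mm².
σ_BC = N_BC/A_BC = 34100/404.7 = 84.26 MPa.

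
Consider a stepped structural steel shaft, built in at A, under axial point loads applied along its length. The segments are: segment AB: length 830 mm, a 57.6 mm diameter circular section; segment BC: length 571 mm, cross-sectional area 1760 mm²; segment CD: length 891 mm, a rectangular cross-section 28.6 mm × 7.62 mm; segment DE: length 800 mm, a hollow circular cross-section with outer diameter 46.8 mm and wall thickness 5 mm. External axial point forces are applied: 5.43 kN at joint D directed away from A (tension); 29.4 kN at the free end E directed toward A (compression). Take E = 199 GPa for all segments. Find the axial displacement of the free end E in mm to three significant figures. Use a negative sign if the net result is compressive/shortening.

-0.750 mm

Internal axial forces (sectioning from the free end, tension +): N_DE = -29.4 kN, N_CD = -23.97 kN, N_BC = -23.97 kN, N_AB = -23.97 kN.
A_AB = 2606 mm².
A_CD = 217.9 mm².
A_DE = 656.6 mm².
δ_AB = -23970·830/(2606·199000) = -0.03837 mm
δ_BC = -23970·571/(1760·199000) = -0.03908 mm
δ_CD = -23970·891/(217.9·199000) = -0.4925 mm
δ_DE = -29400·800/(656.6·199000) = -0.18 mm
δ = Σδ_i = -0.7499 mm.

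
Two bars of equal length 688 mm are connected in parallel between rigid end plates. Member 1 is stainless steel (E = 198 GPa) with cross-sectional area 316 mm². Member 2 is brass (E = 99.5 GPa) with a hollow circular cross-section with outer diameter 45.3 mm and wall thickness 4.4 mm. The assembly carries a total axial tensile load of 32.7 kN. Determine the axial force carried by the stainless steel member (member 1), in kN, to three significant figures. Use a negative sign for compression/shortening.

17.2 kN

A_2 = 565.4 mm².
Equal strain + equilibrium ⇒ each member carries load in proportion to AE: A₁E₁ = 62570000 N, A₂E₂ = 56250000 N, ΣAE = 118800000 N.
F₁ = P·A₁E₁/ΣAE = 32700·62570000/118800000 = 17220 N.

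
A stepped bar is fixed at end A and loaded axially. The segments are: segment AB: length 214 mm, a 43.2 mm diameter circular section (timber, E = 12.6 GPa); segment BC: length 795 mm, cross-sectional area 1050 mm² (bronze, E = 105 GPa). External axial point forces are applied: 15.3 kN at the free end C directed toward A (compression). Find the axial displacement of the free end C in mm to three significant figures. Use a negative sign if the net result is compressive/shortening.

Internal axial forces (sectioning from the free end, tension +): N_BC = -15.3 kN, N_AB = -15.3 kN.
A_AB = 1466 mm².
δ_AB = -15300·214/(1466·12600) = -0.1773 mm
δ_BC = -15300·795/(1050·105000) = -0.1103 mm
δ = Σδ_i = -0.2876 mm.

-0.288 mm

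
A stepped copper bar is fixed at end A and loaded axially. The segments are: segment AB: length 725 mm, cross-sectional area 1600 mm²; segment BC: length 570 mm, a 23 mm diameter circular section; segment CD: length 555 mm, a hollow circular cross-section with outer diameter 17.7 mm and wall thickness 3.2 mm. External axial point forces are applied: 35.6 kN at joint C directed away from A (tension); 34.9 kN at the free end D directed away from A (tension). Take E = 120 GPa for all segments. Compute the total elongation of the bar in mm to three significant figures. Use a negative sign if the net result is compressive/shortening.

Internal axial forces (sectioning from the free end, tension +): N_CD = 34.9 kN, N_BC = 70.5 kN, N_AB = 70.5 kN.
A_BC = 415.5 mm².
A_CD = 145.8 mm².
δ_AB = 70500·725/(1600·120000) = 0.2662 mm
δ_BC = 70500·570/(415.5·120000) = 0.806 mm
δ_CD = 34900·555/(145.8·120000) = 1.107 mm
δ = Σδ_i = 2.18 mm.

2.18 mm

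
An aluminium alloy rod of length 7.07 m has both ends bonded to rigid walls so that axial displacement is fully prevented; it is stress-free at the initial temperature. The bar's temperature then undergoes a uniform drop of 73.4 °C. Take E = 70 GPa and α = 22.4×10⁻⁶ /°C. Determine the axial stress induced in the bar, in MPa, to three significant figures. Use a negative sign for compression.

Free thermal expansion αLΔT = 22.4e-6 · 7070 · -73.4 = -11.62 mm.
The walls impose strain ε = −(-11.62)/7070 = 1.6442e-03; σ = Eε = 70000 · 1.6442e-03 = 115.1 MPa.

115 MPa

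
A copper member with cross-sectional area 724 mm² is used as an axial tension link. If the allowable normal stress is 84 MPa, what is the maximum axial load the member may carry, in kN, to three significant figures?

60.8 kN

P_max = σ_allow · A = 84 · 724 = 60820 N = 60.82 kN.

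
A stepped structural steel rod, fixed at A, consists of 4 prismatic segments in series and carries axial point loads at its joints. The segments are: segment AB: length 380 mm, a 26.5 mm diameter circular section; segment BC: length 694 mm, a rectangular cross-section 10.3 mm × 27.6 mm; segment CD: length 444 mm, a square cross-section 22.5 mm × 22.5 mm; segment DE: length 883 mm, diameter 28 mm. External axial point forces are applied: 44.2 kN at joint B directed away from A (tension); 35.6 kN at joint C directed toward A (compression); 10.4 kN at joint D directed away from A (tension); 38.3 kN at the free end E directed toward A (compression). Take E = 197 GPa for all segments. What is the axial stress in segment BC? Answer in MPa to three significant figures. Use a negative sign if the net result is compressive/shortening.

Internal axial forces (sectioning from the free end, tension +): N_DE = -38.3 kN, N_CD = -27.9 kN, N_BC = -63.5 kN, N_AB = -19.3 kN.
A_BC = 284.3 mm².
σ_BC = N_BC/A_BC = -63500/284.3 = -223.4 MPa.

-223 MPa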